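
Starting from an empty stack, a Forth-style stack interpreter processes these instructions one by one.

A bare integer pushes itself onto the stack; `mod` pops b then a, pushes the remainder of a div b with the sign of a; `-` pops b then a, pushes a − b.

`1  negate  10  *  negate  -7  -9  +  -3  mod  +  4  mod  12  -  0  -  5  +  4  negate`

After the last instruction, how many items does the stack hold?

2

1      : [1]
negate : [-1]
10     : [-1, 10]
*      : [-10]
negate : [10]
-7     : [10, -7]
-9     : [10, -7, -9]
+      : [10, -16]
-3     : [10, -16, -3]
mod    : [10, -1]
+      : [9]
4      : [9, 4]
mod    : [1]
12     : [1, 12]
-      : [-11]
0      : [-11, 0]
-      : [-11]
5      : [-11, 5]
+      : [-6]
4      : [-6, 4]
negate : [-6, -4]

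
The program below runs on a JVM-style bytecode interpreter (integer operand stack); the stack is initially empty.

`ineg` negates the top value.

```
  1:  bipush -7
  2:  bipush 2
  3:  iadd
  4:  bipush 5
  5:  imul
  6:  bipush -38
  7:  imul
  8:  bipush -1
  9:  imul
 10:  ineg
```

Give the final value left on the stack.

bipush -7  → -7
bipush 2   → -7 2
iadd       → -5
bipush 5   → -5 5
imul       → -25
bipush -38 → -25 -38
imul       → 950
bipush -1  → 950 -1
imul       → -950
ineg       → 950

950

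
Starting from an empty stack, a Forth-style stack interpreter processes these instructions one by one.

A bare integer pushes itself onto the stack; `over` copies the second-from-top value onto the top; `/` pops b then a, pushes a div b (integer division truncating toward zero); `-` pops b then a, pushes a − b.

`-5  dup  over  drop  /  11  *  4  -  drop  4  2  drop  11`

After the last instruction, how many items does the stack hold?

2

-5   -> [-5]
dup  -> [-5, -5]
over -> [-5, -5, -5]
drop -> [-5, -5]
/    -> [1]
11   -> [1, 11]
*    -> [11]
4    -> [11, 4]
-    -> [7]
drop -> []
4    -> [4]
2    -> [4, 2]
drop -> [4]
11   -> [4, 11]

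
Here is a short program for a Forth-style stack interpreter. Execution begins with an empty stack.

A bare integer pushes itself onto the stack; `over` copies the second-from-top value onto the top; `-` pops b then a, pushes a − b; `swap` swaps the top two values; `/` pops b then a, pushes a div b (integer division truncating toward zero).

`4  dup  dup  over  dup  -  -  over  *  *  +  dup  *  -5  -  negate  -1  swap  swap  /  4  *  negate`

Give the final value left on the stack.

4       4
dup     4 4
dup     4 4 4
over    4 4 4 4
dup     4 4 4 4 4
-       4 4 4 0
-       4 4 4
over    4 4 4 4
*       4 4 16
*       4 64
+       68
dup     68 68
*       4624
-5      4624 -5
-       4629
negate  -4629
-1      -4629 -1
swap    -1 -4629
swap    -4629 -1
/       4629
4       4629 4
*       18516
negate  -18516

-18516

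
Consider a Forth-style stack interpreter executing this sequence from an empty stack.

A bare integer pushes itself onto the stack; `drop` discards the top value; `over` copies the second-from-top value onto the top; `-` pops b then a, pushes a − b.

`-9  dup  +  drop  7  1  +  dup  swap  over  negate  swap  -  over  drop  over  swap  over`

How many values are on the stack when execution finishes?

4

-9      -9
dup     -9 -9
+       -18
drop    (empty)
7       7
1       7 1
+       8
dup     8 8
swap    8 8
over    8 8 8
negate  8 8 -8
swap    8 -8 8
-       8 -16
over    8 -16 8
drop    8 -16
over    8 -16 8
swap    8 8 -16
over    8 8 -16 8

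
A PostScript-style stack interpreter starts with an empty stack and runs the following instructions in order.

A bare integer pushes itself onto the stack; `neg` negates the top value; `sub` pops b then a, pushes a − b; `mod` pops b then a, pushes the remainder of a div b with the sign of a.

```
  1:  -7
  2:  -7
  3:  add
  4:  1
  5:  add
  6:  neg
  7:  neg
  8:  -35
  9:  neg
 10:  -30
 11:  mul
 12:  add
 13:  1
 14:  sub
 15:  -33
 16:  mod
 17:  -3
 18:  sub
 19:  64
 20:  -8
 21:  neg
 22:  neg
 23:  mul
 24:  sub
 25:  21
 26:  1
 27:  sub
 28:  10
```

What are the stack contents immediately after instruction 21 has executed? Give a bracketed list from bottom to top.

-7   [-7]
-7   [-7, -7]
add  [-14]
1    [-14, 1]
add  [-13]
neg  [13]
neg  [-13]
-35  [-13, -35]
neg  [-13, 35]
-30  [-13, 35, -30]
mul  [-13, -1050]
add  [-1063]
1    [-1063, 1]
sub  [-1064]
-33  [-1064, -33]
mod  [-8]
-3   [-8, -3]
sub  [-5]
64   [-5, 64]
-8   [-5, 64, -8]
neg  [-5, 64, 8]

[-5, 64, 8]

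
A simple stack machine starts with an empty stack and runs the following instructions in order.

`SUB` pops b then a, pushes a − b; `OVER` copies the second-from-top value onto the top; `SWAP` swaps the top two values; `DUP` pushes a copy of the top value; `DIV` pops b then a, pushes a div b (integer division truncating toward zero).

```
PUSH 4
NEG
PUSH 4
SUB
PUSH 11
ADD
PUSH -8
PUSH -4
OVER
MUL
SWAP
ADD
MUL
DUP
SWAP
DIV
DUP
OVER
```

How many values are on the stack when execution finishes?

3

PUSH 4  → [4]
NEG     → [-4]
PUSH 4  → [-4, 4]
SUB     → [-8]
PUSH 11 → [-8, 11]
ADD     → [3]
PUSH -8 → [3, -8]
PUSH -4 → [3, -8, -4]
OVER    → [3, -8, -4, -8]
MUL     → [3, -8, 32]
SWAP    → [3, 32, -8]
ADD     → [3, 24]
MUL     → [72]
DUP     → [72, 72]
SWAP    → [72, 72]
DIV     → [1]
DUP     → [1, 1]
OVER    → [1, 1, 1]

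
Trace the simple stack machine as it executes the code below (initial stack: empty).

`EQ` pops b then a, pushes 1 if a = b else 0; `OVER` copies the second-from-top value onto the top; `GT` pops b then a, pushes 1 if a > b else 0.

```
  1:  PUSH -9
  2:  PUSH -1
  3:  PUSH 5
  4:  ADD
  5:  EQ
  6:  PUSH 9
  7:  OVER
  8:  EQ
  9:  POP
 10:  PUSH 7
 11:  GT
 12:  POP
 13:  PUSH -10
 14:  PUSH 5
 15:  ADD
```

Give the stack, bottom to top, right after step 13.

[-10]

PUSH -9  -> -9
PUSH -1  -> -9 -1
PUSH 5   -> -9 -1 5
ADD      -> -9 4
EQ       -> 0
PUSH 9   -> 0 9
OVER     -> 0 9 0
EQ       -> 0 0
POP      -> 0
PUSH 7   -> 0 7
GT       -> 0
POP      -> (empty)
PUSH -10 -> -10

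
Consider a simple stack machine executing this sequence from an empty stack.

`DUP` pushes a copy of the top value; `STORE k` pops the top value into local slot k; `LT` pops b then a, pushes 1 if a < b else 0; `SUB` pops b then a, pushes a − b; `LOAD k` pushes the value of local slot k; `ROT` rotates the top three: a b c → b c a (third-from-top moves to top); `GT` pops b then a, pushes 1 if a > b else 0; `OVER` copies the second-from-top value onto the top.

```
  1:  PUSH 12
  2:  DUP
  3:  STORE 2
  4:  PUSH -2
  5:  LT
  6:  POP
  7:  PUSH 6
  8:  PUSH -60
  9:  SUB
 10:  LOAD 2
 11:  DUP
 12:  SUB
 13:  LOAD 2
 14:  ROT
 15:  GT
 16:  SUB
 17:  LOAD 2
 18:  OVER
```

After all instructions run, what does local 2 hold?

12

PUSH 12  : [12]
DUP      : [12, 12]
STORE 2  : [12]
PUSH -2  : [12, -2]
LT       : [0]
POP      : []
PUSH 6   : [6]
PUSH -60 : [6, -60]
SUB      : [66]
LOAD 2   : [66, 12]
DUP      : [66, 12, 12]
SUB      : [66, 0]
LOAD 2   : [66, 0, 12]
ROT      : [0, 12, 66]
GT       : [0, 0]
SUB      : [0]
LOAD 2   : [0, 12]
OVER     : [0, 12, 0]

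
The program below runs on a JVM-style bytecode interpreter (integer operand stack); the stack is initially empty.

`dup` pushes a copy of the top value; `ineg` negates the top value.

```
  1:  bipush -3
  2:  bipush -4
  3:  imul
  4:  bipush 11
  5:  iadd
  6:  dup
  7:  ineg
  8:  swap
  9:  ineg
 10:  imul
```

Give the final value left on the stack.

bipush -3 → [-3]
bipush -4 → [-3, -4]
imul      → [12]
bipush 11 → [12, 11]
iadd      → [23]
dup       → [23, 23]
ineg      → [23, -23]
swap      → [-23, 23]
ineg      → [-23, -23]
imul      → [529]

529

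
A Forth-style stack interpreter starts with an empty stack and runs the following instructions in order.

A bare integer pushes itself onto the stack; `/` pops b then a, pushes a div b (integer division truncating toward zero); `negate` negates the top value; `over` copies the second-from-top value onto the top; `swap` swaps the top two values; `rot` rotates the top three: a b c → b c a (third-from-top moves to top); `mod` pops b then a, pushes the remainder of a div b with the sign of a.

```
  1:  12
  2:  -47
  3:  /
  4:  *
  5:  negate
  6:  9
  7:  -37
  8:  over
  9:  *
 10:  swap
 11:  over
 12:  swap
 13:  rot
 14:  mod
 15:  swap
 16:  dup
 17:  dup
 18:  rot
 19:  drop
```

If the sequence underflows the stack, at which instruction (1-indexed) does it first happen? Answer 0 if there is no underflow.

4

12  -> 12
-47 -> 12 -47
/   -> 0
*  — needs 2 operands, stack has 1 → underflow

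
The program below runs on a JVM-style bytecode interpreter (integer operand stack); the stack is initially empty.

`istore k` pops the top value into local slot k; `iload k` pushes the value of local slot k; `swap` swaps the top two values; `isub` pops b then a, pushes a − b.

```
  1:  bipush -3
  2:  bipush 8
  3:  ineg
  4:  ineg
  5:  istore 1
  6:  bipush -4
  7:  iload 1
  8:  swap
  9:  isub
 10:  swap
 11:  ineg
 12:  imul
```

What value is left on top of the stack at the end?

36

bipush -3  [-3]
bipush 8   [-3, 8]
ineg       [-3, -8]
ineg       [-3, 8]
istore 1   [-3]
bipush -4  [-3, -4]
iload 1    [-3, -4, 8]
swap       [-3, 8, -4]
isub       [-3, 12]
swap       [12, -3]
ineg       [12, 3]
imul       [36]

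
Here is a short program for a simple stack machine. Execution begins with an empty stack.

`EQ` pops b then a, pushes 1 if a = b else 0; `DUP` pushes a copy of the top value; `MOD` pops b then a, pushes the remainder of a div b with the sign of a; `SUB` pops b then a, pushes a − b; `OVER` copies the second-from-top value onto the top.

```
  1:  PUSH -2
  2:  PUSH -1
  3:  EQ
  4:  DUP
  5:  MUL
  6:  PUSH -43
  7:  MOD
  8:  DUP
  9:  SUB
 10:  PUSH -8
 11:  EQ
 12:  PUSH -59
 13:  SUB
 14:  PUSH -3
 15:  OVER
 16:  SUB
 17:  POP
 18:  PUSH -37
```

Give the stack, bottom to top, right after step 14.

PUSH -2  -> -2
PUSH -1  -> -2 -1
EQ       -> 0
DUP      -> 0 0
MUL      -> 0
PUSH -43 -> 0 -43
MOD      -> 0
DUP      -> 0 0
SUB      -> 0
PUSH -8  -> 0 -8
EQ       -> 0
PUSH -59 -> 0 -59
SUB      -> 59
PUSH -3  -> 59 -3

[59, -3]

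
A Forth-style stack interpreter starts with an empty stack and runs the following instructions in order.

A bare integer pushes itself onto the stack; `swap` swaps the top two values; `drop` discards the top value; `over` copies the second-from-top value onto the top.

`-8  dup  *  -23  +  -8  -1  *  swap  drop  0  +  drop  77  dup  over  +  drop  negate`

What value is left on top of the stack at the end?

-8     -> -8
dup    -> -8 -8
*      -> 64
-23    -> 64 -23
+      -> 41
-8     -> 41 -8
-1     -> 41 -8 -1
*      -> 41 8
swap   -> 8 41
drop   -> 8
0      -> 8 0
+      -> 8
drop   -> (empty)
77     -> 77
dup    -> 77 77
over   -> 77 77 77
+      -> 77 154
drop   -> 77
negate -> -77

-77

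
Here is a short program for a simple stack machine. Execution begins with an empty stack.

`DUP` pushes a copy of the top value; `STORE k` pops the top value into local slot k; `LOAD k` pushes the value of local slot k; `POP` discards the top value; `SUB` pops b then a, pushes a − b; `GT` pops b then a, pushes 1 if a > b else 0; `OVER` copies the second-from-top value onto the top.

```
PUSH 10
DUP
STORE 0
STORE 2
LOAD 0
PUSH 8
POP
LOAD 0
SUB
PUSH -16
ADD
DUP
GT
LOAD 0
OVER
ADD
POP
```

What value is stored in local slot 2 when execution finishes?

10

PUSH 10  : 10
DUP      : 10 10
STORE 0  : 10
STORE 2  : (empty)
LOAD 0   : 10
PUSH 8   : 10 8
POP      : 10
LOAD 0   : 10 10
SUB      : 0
PUSH -16 : 0 -16
ADD      : -16
DUP      : -16 -16
GT       : 0
LOAD 0   : 0 10
OVER     : 0 10 0
ADD      : 0 10
POP      : 0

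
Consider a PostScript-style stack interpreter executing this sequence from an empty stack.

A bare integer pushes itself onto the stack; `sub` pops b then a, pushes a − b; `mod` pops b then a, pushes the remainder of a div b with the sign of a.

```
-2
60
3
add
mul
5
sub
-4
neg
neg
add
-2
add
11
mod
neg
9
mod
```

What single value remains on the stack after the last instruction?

5

-2   -2
60   -2 60
3    -2 60 3
add  -2 63
mul  -126
5    -126 5
sub  -131
-4   -131 -4
neg  -131 4
neg  -131 -4
add  -135
-2   -135 -2
add  -137
11   -137 11
mod  -5
neg  5
9    5 9
mod  5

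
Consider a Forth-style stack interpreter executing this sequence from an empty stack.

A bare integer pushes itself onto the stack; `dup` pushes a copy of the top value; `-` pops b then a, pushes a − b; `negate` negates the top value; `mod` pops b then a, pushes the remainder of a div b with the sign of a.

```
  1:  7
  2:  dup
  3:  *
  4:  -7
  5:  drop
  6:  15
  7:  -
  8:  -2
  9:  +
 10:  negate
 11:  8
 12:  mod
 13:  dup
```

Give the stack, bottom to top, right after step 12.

[0]

7      : 7
dup    : 7 7
*      : 49
-7     : 49 -7
drop   : 49
15     : 49 15
-      : 34
-2     : 34 -2
+      : 32
negate : -32
8      : -32 8
mod    : 0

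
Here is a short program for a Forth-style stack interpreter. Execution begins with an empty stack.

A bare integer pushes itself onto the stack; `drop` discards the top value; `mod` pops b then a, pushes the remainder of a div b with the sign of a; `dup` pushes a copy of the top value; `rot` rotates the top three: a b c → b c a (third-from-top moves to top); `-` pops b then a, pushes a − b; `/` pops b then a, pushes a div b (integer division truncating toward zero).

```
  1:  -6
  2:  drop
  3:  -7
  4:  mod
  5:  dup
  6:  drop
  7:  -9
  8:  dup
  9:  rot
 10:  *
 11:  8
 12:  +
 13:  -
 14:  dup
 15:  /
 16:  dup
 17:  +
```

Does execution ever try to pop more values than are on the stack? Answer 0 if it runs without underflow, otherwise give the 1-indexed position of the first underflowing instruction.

4

-6   -> -6
drop -> (empty)
-7   -> -7
mod  — needs 2 operands, stack has 1 → underflow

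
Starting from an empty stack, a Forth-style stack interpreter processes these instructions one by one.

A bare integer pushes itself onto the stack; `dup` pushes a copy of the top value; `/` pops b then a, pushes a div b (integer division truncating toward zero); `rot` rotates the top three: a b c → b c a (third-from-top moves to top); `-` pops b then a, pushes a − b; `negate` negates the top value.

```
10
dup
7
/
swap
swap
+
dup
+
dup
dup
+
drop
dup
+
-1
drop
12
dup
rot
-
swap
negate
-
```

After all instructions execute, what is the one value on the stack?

-20

10     : [10]
dup    : [10, 10]
7      : [10, 10, 7]
/      : [10, 1]
swap   : [1, 10]
swap   : [10, 1]
+      : [11]
dup    : [11, 11]
+      : [22]
dup    : [22, 22]
dup    : [22, 22, 22]
+      : [22, 44]
drop   : [22]
dup    : [22, 22]
+      : [44]
-1     : [44, -1]
drop   : [44]
12     : [44, 12]
dup    : [44, 12, 12]
rot    : [12, 12, 44]
-      : [12, -32]
swap   : [-32, 12]
negate : [-32, -12]
-      : [-20]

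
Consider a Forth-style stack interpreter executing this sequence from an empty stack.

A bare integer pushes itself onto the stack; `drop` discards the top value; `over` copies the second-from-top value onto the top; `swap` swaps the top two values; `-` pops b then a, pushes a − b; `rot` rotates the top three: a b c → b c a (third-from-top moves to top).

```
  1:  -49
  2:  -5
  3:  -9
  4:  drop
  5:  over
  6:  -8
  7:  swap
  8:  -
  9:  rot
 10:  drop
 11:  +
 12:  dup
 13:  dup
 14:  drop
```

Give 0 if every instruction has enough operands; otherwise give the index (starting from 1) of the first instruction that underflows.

0

-49   -49
-5    -49 -5
-9    -49 -5 -9
drop  -49 -5
over  -49 -5 -49
-8    -49 -5 -49 -8
swap  -49 -5 -8 -49
-     -49 -5 41
rot   -5 41 -49
drop  -5 41
+     36
dup   36 36
dup   36 36 36
drop  36 36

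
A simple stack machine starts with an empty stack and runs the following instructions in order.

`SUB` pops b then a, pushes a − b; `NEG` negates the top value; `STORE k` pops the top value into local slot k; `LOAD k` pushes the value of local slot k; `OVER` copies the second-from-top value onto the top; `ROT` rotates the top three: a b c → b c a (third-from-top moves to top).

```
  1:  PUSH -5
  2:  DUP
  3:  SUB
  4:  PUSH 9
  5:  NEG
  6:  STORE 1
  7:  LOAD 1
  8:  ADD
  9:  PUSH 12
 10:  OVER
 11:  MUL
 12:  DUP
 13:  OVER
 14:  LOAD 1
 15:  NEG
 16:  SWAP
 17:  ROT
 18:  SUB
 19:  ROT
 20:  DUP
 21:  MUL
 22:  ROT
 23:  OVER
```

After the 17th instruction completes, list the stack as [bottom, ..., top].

PUSH -5 -> [-5]
DUP     -> [-5, -5]
SUB     -> [0]
PUSH 9  -> [0, 9]
NEG     -> [0, -9]
STORE 1 -> [0]
LOAD 1  -> [0, -9]
ADD     -> [-9]
PUSH 12 -> [-9, 12]
OVER    -> [-9, 12, -9]
MUL     -> [-9, -108]
DUP     -> [-9, -108, -108]
OVER    -> [-9, -108, -108, -108]
LOAD 1  -> [-9, -108, -108, -108, -9]
NEG     -> [-9, -108, -108, -108, 9]
SWAP    -> [-9, -108, -108, 9, -108]
ROT     -> [-9, -108, 9, -108, -108]

[-9, -108, 9, -108, -108]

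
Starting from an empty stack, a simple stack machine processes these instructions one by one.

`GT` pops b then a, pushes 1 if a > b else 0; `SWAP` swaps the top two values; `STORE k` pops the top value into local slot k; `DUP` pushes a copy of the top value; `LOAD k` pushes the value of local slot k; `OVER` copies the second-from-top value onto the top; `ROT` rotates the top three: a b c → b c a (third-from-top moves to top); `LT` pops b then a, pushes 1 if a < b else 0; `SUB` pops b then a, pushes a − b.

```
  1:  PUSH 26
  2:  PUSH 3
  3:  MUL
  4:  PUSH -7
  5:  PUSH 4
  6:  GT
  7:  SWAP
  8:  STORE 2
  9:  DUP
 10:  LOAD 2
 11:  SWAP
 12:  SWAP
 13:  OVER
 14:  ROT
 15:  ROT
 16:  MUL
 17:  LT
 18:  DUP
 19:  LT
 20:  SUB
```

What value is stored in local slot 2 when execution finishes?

78

PUSH 26 → 26
PUSH 3  → 26 3
MUL     → 78
PUSH -7 → 78 -7
PUSH 4  → 78 -7 4
GT      → 78 0
SWAP    → 0 78
STORE 2 → 0
DUP     → 0 0
LOAD 2  → 0 0 78
SWAP    → 0 78 0
SWAP    → 0 0 78
OVER    → 0 0 78 0
ROT     → 0 78 0 0
ROT     → 0 0 0 78
MUL     → 0 0 0
LT      → 0 0
DUP     → 0 0 0
LT      → 0 0
SUB     → 0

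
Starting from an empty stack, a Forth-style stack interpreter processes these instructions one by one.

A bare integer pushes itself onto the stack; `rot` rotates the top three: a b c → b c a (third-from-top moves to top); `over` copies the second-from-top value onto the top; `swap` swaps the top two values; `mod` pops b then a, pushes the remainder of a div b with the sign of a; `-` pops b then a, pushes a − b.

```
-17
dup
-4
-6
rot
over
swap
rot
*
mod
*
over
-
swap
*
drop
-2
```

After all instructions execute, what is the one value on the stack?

-2

-17  → [-17]
dup  → [-17, -17]
-4   → [-17, -17, -4]
-6   → [-17, -17, -4, -6]
rot  → [-17, -4, -6, -17]
over → [-17, -4, -6, -17, -6]
swap → [-17, -4, -6, -6, -17]
rot  → [-17, -4, -6, -17, -6]
*    → [-17, -4, -6, 102]
mod  → [-17, -4, -6]
*    → [-17, 24]
over → [-17, 24, -17]
-    → [-17, 41]
swap → [41, -17]
*    → [-697]
drop → []
-2   → [-2]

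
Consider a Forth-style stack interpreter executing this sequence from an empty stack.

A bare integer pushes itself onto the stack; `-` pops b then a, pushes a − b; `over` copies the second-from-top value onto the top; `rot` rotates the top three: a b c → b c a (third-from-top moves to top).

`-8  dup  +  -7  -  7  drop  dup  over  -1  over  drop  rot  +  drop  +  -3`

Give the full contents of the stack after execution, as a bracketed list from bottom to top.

-8   : [-8]
dup  : [-8, -8]
+    : [-16]
-7   : [-16, -7]
-    : [-9]
7    : [-9, 7]
drop : [-9]
dup  : [-9, -9]
over : [-9, -9, -9]
-1   : [-9, -9, -9, -1]
over : [-9, -9, -9, -1, -9]
drop : [-9, -9, -9, -1]
rot  : [-9, -9, -1, -9]
+    : [-9, -9, -10]
drop : [-9, -9]
+    : [-18]
-3   : [-18, -3]

[-18, -3]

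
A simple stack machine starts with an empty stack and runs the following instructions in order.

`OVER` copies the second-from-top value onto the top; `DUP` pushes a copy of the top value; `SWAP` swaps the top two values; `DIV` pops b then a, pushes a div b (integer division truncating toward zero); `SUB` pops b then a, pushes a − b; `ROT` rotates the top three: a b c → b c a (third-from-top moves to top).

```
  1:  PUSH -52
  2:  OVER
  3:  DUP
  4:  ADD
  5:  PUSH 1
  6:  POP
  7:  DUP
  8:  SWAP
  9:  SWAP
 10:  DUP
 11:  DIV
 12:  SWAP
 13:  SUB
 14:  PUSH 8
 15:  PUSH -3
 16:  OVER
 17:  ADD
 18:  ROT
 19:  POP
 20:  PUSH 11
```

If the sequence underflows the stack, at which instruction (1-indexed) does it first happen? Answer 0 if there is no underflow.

PUSH -52 → [-52]
OVER  — needs 2 operands, stack has 1 → underflow

2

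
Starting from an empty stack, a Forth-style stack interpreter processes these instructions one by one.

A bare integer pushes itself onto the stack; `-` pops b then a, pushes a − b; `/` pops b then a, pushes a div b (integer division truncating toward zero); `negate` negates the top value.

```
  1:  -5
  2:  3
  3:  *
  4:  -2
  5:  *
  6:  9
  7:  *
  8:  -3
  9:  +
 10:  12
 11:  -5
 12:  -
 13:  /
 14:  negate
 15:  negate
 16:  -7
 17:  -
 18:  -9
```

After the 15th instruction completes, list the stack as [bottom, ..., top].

[15]

-5      [-5]
3       [-5, 3]
*       [-15]
-2      [-15, -2]
*       [30]
9       [30, 9]
*       [270]
-3      [270, -3]
+       [267]
12      [267, 12]
-5      [267, 12, -5]
-       [267, 17]
/       [15]
negate  [-15]
negate  [15]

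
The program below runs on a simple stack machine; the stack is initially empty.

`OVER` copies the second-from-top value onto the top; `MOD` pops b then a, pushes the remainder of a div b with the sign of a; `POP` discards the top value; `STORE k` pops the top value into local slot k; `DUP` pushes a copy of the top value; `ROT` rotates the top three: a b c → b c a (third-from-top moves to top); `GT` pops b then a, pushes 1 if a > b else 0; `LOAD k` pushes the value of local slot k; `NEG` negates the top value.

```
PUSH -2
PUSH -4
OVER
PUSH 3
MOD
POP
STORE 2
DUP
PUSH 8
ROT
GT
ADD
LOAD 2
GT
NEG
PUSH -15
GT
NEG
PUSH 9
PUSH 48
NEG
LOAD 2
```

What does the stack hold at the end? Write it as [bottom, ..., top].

[-1, 9, -48, -4]

PUSH -2  -> [-2]
PUSH -4  -> [-2, -4]
OVER     -> [-2, -4, -2]
PUSH 3   -> [-2, -4, -2, 3]
MOD      -> [-2, -4, -2]
POP      -> [-2, -4]
STORE 2  -> [-2]
DUP      -> [-2, -2]
PUSH 8   -> [-2, -2, 8]
ROT      -> [-2, 8, -2]
GT       -> [-2, 1]
ADD      -> [-1]
LOAD 2   -> [-1, -4]
GT       -> [1]
NEG      -> [-1]
PUSH -15 -> [-1, -15]
GT       -> [1]
NEG      -> [-1]
PUSH 9   -> [-1, 9]
PUSH 48  -> [-1, 9, 48]
NEG      -> [-1, 9, -48]
LOAD 2   -> [-1, 9, -48, -4]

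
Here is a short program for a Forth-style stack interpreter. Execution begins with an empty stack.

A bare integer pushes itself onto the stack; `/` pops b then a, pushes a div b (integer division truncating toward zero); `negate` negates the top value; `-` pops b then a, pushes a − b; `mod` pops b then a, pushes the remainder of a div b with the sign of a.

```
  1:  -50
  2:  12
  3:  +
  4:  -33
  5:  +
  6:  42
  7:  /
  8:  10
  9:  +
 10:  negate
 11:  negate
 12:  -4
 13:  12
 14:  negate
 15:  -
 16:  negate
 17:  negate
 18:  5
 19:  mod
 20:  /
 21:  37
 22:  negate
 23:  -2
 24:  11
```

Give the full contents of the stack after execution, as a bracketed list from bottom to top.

-50    : [-50]
12     : [-50, 12]
+      : [-38]
-33    : [-38, -33]
+      : [-71]
42     : [-71, 42]
/      : [-1]
10     : [-1, 10]
+      : [9]
negate : [-9]
negate : [9]
-4     : [9, -4]
12     : [9, -4, 12]
negate : [9, -4, -12]
-      : [9, 8]
negate : [9, -8]
negate : [9, 8]
5      : [9, 8, 5]
mod    : [9, 3]
/      : [3]
37     : [3, 37]
negate : [3, -37]
-2     : [3, -37, -2]
11     : [3, -37, -2, 11]

[3, -37, -2, 11]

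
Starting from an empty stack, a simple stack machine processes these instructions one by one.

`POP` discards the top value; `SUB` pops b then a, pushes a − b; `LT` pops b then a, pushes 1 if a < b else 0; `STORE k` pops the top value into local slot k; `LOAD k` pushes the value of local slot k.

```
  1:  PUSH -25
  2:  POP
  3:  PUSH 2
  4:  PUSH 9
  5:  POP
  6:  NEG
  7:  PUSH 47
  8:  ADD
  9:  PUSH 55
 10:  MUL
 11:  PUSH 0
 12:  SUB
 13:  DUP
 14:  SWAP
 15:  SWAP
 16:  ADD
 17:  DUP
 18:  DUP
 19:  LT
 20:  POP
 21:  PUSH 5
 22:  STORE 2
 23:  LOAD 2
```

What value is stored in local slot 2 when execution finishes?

PUSH -25 : [-25]
POP      : []
PUSH 2   : [2]
PUSH 9   : [2, 9]
POP      : [2]
NEG      : [-2]
PUSH 47  : [-2, 47]
ADD      : [45]
PUSH 55  : [45, 55]
MUL      : [2475]
PUSH 0   : [2475, 0]
SUB      : [2475]
DUP      : [2475, 2475]
SWAP     : [2475, 2475]
SWAP     : [2475, 2475]
ADD      : [4950]
DUP      : [4950, 4950]
DUP      : [4950, 4950, 4950]
LT       : [4950, 0]
POP      : [4950]
PUSH 5   : [4950, 5]
STORE 2  : [4950]
LOAD 2   : [4950, 5]

5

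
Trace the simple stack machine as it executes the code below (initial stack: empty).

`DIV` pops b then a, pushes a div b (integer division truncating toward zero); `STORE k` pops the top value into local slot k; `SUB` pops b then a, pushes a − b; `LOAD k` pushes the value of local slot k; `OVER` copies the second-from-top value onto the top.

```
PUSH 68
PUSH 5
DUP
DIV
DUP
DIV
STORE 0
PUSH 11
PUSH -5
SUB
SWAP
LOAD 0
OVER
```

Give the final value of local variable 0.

PUSH 68  68
PUSH 5   68 5
DUP      68 5 5
DIV      68 1
DUP      68 1 1
DIV      68 1
STORE 0  68
PUSH 11  68 11
PUSH -5  68 11 -5
SUB      68 16
SWAP     16 68
LOAD 0   16 68 1
OVER     16 68 1 68

1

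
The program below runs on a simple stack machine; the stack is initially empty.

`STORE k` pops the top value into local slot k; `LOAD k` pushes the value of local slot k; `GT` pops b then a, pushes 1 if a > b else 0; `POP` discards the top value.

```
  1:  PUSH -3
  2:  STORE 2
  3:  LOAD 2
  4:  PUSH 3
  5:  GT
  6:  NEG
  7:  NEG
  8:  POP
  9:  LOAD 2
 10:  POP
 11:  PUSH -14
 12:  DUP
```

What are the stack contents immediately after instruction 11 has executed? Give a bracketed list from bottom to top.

[-14]

PUSH -3  : [-3]
STORE 2  : []
LOAD 2   : [-3]
PUSH 3   : [-3, 3]
GT       : [0]
NEG      : [0]
NEG      : [0]
POP      : []
LOAD 2   : [-3]
POP      : []
PUSH -14 : [-14]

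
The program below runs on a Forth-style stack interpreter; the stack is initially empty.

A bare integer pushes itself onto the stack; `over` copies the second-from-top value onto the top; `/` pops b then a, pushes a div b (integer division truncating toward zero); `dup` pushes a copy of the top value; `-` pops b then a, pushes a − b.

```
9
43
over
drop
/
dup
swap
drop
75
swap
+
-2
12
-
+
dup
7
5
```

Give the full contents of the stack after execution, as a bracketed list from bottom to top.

[61, 61, 7, 5]

9     9
43    9 43
over  9 43 9
drop  9 43
/     0
dup   0 0
swap  0 0
drop  0
75    0 75
swap  75 0
+     75
-2    75 -2
12    75 -2 12
-     75 -14
+     61
dup   61 61
7     61 61 7
5     61 61 7 5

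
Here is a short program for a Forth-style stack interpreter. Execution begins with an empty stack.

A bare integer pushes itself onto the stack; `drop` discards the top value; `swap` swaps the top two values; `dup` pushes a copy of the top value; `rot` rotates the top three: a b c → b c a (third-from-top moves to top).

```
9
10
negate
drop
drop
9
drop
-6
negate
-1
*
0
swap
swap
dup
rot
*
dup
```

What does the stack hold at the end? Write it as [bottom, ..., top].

9       9
10      9 10
negate  9 -10
drop    9
drop    (empty)
9       9
drop    (empty)
-6      -6
negate  6
-1      6 -1
*       -6
0       -6 0
swap    0 -6
swap    -6 0
dup     -6 0 0
rot     0 0 -6
*       0 0
dup     0 0 0

[0, 0, 0]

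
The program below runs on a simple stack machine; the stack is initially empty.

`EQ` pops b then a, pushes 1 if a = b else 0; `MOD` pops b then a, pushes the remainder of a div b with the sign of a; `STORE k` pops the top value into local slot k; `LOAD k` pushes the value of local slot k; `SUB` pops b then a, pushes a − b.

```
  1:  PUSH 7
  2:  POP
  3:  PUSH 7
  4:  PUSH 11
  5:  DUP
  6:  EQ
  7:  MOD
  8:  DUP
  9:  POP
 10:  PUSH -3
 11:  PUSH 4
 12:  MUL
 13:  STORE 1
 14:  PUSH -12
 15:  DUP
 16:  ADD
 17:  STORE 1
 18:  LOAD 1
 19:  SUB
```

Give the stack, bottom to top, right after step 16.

[0, -24]

PUSH 7   : [7]
POP      : []
PUSH 7   : [7]
PUSH 11  : [7, 11]
DUP      : [7, 11, 11]
EQ       : [7, 1]
MOD      : [0]
DUP      : [0, 0]
POP      : [0]
PUSH -3  : [0, -3]
PUSH 4   : [0, -3, 4]
MUL      : [0, -12]
STORE 1  : [0]
PUSH -12 : [0, -12]
DUP      : [0, -12, -12]
ADD      : [0, -24]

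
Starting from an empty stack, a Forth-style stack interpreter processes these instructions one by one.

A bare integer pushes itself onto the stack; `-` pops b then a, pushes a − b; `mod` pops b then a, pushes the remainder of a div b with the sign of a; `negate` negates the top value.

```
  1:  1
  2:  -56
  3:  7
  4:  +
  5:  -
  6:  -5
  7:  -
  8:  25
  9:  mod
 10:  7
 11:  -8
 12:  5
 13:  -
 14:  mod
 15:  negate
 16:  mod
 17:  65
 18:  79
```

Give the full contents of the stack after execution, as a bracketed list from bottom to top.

1      → 1
-56    → 1 -56
7      → 1 -56 7
+      → 1 -49
-      → 50
-5     → 50 -5
-      → 55
25     → 55 25
mod    → 5
7      → 5 7
-8     → 5 7 -8
5      → 5 7 -8 5
-      → 5 7 -13
mod    → 5 7
negate → 5 -7
mod    → 5
65     → 5 65
79     → 5 65 79

[5, 65, 79]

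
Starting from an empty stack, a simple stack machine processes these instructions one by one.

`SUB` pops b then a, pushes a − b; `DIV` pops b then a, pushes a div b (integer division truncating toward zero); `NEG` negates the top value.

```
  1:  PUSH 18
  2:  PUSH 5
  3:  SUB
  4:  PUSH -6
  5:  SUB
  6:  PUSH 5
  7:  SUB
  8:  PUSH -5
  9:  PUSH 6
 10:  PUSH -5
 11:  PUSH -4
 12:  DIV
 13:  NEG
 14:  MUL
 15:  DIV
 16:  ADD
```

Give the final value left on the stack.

PUSH 18 : 18
PUSH 5  : 18 5
SUB     : 13
PUSH -6 : 13 -6
SUB     : 19
PUSH 5  : 19 5
SUB     : 14
PUSH -5 : 14 -5
PUSH 6  : 14 -5 6
PUSH -5 : 14 -5 6 -5
PUSH -4 : 14 -5 6 -5 -4
DIV     : 14 -5 6 1
NEG     : 14 -5 6 -1
MUL     : 14 -5 -6
DIV     : 14 0
ADD     : 14

14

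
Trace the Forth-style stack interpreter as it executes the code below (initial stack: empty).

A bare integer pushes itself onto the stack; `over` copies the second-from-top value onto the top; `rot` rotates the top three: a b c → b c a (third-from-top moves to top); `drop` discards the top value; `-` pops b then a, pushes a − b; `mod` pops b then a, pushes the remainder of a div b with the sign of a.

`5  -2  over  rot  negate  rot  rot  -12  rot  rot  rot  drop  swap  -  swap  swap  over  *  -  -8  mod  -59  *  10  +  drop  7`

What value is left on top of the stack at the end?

7

5      -> 5
-2     -> 5 -2
over   -> 5 -2 5
rot    -> -2 5 5
negate -> -2 5 -5
rot    -> 5 -5 -2
rot    -> -5 -2 5
-12    -> -5 -2 5 -12
rot    -> -5 5 -12 -2
rot    -> -5 -12 -2 5
rot    -> -5 -2 5 -12
drop   -> -5 -2 5
swap   -> -5 5 -2
-      -> -5 7
swap   -> 7 -5
swap   -> -5 7
over   -> -5 7 -5
*      -> -5 -35
-      -> 30
-8     -> 30 -8
mod    -> 6
-59    -> 6 -59
*      -> -354
10     -> -354 10
+      -> -344
drop   -> (empty)
7      -> 7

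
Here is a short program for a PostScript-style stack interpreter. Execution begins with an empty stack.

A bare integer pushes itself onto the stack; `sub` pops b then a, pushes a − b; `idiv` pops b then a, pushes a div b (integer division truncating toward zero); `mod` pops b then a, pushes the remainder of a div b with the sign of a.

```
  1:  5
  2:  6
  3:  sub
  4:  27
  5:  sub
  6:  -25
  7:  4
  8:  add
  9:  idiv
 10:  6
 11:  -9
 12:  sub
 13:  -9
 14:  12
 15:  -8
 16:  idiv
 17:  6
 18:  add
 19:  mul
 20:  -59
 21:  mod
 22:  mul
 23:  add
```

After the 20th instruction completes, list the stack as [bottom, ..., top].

5     [5]
6     [5, 6]
sub   [-1]
27    [-1, 27]
sub   [-28]
-25   [-28, -25]
4     [-28, -25, 4]
add   [-28, -21]
idiv  [1]
6     [1, 6]
-9    [1, 6, -9]
sub   [1, 15]
-9    [1, 15, -9]
12    [1, 15, -9, 12]
-8    [1, 15, -9, 12, -8]
idiv  [1, 15, -9, -1]
6     [1, 15, -9, -1, 6]
add   [1, 15, -9, 5]
mul   [1, 15, -45]
-59   [1, 15, -45, -59]

[1, 15, -45, -59]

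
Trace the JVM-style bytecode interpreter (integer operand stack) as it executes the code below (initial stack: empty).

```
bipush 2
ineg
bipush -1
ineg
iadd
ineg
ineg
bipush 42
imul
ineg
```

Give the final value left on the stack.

42

bipush 2  → [2]
ineg      → [-2]
bipush -1 → [-2, -1]
ineg      → [-2, 1]
iadd      → [-1]
ineg      → [1]
ineg      → [-1]
bipush 42 → [-1, 42]
imul      → [-42]
ineg      → [42]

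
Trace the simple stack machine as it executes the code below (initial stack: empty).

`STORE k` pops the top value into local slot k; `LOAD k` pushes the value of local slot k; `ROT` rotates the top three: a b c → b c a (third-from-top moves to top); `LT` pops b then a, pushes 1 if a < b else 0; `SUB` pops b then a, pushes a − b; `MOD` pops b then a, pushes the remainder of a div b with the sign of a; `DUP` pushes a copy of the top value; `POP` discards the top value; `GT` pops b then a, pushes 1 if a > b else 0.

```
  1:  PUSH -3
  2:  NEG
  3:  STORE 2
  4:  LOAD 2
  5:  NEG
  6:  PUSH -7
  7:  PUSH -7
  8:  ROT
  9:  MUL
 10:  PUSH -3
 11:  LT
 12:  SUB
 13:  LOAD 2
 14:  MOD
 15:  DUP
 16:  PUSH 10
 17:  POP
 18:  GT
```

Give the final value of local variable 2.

3

PUSH -3  [-3]
NEG      [3]
STORE 2  []
LOAD 2   [3]
NEG      [-3]
PUSH -7  [-3, -7]
PUSH -7  [-3, -7, -7]
ROT      [-7, -7, -3]
MUL      [-7, 21]
PUSH -3  [-7, 21, -3]
LT       [-7, 0]
SUB      [-7]
LOAD 2   [-7, 3]
MOD      [-1]
DUP      [-1, -1]
PUSH 10  [-1, -1, 10]
POP      [-1, -1]
GT       [0]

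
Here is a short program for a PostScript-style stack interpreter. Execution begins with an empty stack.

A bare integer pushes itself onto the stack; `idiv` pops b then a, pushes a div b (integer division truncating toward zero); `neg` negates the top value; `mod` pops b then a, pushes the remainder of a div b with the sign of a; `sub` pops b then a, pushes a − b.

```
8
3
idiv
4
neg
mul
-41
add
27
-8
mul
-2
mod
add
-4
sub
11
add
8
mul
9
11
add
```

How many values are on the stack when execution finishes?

2

8    -> 8
3    -> 8 3
idiv -> 2
4    -> 2 4
neg  -> 2 -4
mul  -> -8
-41  -> -8 -41
add  -> -49
27   -> -49 27
-8   -> -49 27 -8
mul  -> -49 -216
-2   -> -49 -216 -2
mod  -> -49 0
add  -> -49
-4   -> -49 -4
sub  -> -45
11   -> -45 11
add  -> -34
8    -> -34 8
mul  -> -272
9    -> -272 9
11   -> -272 9 11
add  -> -272 20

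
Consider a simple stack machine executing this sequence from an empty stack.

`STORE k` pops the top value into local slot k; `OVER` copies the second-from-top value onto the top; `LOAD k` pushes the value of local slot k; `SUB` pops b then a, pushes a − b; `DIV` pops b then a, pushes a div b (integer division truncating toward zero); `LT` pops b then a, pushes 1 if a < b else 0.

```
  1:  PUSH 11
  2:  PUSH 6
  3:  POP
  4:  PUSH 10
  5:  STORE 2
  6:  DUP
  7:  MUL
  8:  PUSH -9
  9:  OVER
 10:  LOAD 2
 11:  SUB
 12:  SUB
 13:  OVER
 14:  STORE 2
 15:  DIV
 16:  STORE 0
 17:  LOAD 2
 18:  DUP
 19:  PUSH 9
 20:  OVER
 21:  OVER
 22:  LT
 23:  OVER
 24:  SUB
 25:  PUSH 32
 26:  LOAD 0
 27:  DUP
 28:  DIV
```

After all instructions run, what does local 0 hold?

PUSH 11  [11]
PUSH 6   [11, 6]
POP      [11]
PUSH 10  [11, 10]
STORE 2  [11]
DUP      [11, 11]
MUL      [121]
PUSH -9  [121, -9]
OVER     [121, -9, 121]
LOAD 2   [121, -9, 121, 10]
SUB      [121, -9, 111]
SUB      [121, -120]
OVER     [121, -120, 121]
STORE 2  [121, -120]
DIV      [-1]
STORE 0  []
LOAD 2   [121]
DUP      [121, 121]
PUSH 9   [121, 121, 9]
OVER     [121, 121, 9, 121]
OVER     [121, 121, 9, 121, 9]
LT       [121, 121, 9, 0]
OVER     [121, 121, 9, 0, 9]
SUB      [121, 121, 9, -9]
PUSH 32  [121, 121, 9, -9, 32]
LOAD 0   [121, 121, 9, -9, 32, -1]
DUP      [121, 121, 9, -9, 32, -1, -1]
DIV      [121, 121, 9, -9, 32, 1]

-1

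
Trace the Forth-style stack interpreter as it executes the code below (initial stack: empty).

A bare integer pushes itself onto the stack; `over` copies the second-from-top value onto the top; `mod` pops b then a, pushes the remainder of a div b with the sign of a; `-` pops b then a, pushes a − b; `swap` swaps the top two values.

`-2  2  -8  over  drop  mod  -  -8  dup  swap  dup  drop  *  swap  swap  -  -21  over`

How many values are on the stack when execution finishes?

-2   -> [-2]
2    -> [-2, 2]
-8   -> [-2, 2, -8]
over -> [-2, 2, -8, 2]
drop -> [-2, 2, -8]
mod  -> [-2, 2]
-    -> [-4]
-8   -> [-4, -8]
dup  -> [-4, -8, -8]
swap -> [-4, -8, -8]
dup  -> [-4, -8, -8, -8]
drop -> [-4, -8, -8]
*    -> [-4, 64]
swap -> [64, -4]
swap -> [-4, 64]
-    -> [-68]
-21  -> [-68, -21]
over -> [-68, -21, -68]

3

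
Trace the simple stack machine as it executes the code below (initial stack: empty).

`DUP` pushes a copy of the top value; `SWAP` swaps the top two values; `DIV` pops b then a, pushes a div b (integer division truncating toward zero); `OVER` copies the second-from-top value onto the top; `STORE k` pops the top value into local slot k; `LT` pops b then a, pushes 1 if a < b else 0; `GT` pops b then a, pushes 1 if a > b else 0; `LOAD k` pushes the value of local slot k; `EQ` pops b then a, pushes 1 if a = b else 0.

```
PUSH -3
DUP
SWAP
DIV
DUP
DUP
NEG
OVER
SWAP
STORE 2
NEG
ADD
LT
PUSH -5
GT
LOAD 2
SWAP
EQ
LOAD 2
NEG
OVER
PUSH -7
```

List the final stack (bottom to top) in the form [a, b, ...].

[0, 1, 0, -7]

PUSH -3 : [-3]
DUP     : [-3, -3]
SWAP    : [-3, -3]
DIV     : [1]
DUP     : [1, 1]
DUP     : [1, 1, 1]
NEG     : [1, 1, -1]
OVER    : [1, 1, -1, 1]
SWAP    : [1, 1, 1, -1]
STORE 2 : [1, 1, 1]
NEG     : [1, 1, -1]
ADD     : [1, 0]
LT      : [0]
PUSH -5 : [0, -5]
GT      : [1]
LOAD 2  : [1, -1]
SWAP    : [-1, 1]
EQ      : [0]
LOAD 2  : [0, -1]
NEG     : [0, 1]
OVER    : [0, 1, 0]
PUSH -7 : [0, 1, 0, -7]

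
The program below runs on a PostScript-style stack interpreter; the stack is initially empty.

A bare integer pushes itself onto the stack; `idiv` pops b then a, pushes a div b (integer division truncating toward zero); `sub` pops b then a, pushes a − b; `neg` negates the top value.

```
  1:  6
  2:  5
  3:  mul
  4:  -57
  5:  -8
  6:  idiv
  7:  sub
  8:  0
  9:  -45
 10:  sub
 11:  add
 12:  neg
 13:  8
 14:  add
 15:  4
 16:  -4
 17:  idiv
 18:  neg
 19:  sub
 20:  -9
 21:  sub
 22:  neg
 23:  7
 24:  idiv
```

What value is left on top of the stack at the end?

7

6    : [6]
5    : [6, 5]
mul  : [30]
-57  : [30, -57]
-8   : [30, -57, -8]
idiv : [30, 7]
sub  : [23]
0    : [23, 0]
-45  : [23, 0, -45]
sub  : [23, 45]
add  : [68]
neg  : [-68]
8    : [-68, 8]
add  : [-60]
4    : [-60, 4]
-4   : [-60, 4, -4]
idiv : [-60, -1]
neg  : [-60, 1]
sub  : [-61]
-9   : [-61, -9]
sub  : [-52]
neg  : [52]
7    : [52, 7]
idiv : [7]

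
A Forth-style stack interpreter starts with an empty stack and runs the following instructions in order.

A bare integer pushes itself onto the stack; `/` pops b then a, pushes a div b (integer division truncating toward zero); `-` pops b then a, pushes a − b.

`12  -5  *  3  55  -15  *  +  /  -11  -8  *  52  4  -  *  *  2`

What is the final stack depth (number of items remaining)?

2

12  : [12]
-5  : [12, -5]
*   : [-60]
3   : [-60, 3]
55  : [-60, 3, 55]
-15 : [-60, 3, 55, -15]
*   : [-60, 3, -825]
+   : [-60, -822]
/   : [0]
-11 : [0, -11]
-8  : [0, -11, -8]
*   : [0, 88]
52  : [0, 88, 52]
4   : [0, 88, 52, 4]
-   : [0, 88, 48]
*   : [0, 4224]
*   : [0]
2   : [0, 2]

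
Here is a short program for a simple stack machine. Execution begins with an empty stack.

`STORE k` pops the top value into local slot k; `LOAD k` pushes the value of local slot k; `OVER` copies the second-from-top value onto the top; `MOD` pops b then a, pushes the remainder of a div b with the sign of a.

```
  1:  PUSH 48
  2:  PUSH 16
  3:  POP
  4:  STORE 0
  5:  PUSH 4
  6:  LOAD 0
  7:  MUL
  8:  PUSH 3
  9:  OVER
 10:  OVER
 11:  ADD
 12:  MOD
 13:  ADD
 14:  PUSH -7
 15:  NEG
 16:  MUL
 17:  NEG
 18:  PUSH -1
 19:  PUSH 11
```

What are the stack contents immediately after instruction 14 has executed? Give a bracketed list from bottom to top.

PUSH 48  48
PUSH 16  48 16
POP      48
STORE 0  (empty)
PUSH 4   4
LOAD 0   4 48
MUL      192
PUSH 3   192 3
OVER     192 3 192
OVER     192 3 192 3
ADD      192 3 195
MOD      192 3
ADD      195
PUSH -7  195 -7

[195, -7]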